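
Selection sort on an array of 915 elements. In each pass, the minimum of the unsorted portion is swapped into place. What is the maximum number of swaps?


Selection sort performs one swap per pass:
  Pass 1: find min in positions 0 to 914, swap with position 0
  Pass 2: find min in positions 1 to 914, swap with position 1
  Pass 3: find min in positions 2 to 914, swap with position 2
  Pass 4: find min in positions 3 to 914, swap with position 3
  Pass 5: find min in positions 4 to 914, swap with position 4
  ... (909 more passes)
Total passes (and swaps) = n - 1 = 915 - 1 = 914


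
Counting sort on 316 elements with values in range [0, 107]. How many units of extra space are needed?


Output array size: 316 (to store sorted result)
Count array size: 108 (one slot per possible value, range 0 to 107)
Total extra space = 316 + 108 = 424


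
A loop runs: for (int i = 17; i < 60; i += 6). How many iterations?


Loop starts at i = 17, increments by 6, stops when i >= 60.
Number of iterations = ceil((60 - 17) / 6)
= ceil(43 / 6)
= 8


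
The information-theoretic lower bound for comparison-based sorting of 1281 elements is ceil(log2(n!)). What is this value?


A binary decision tree of height h has at most 2^h leaves and needs at least n! of them, so h >= ceil(log2(n!)).
1281! is far too large to multiply out, so use Stirling's series:
  ln(n!) ~ n ln n - n + (1/2) ln(2 pi n) + 1/(12n)  (error below 1/(360 n^3), negligible here)
  ln(1281) = 7.1553963
  n ln n = 1281 * 7.1553963 = 9166.0627
  (1/2) ln(2 pi * 1281) = (1/2) ln(8048.7604) = 4.4966
  1/(12*1281) = 0.0001
  ln(1281!) ~ 9166.0627 - 1281 + 4.4966 + 0.0001 = 7889.5594
Convert to base 2: log2(1281!) = 7889.5594 / ln 2 = 7889.5594 / 0.69314718 = 11382.2282
ceil(11382.2282) = 11383


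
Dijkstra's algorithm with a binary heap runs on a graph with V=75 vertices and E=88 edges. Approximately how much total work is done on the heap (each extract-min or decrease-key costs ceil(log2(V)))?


Dijkstra with a binary heap: each vertex is extracted once, each edge may relax once.
Each heap operation costs O(log V).
V + E = 75 + 88 = 163
ceil(log2(75)) = 7 (since 2^6 = 64 < 75 <= 128 = 2^7)
Total heap work = (V+E) * ceil(log2(V)) = 163 * 7 = 1141


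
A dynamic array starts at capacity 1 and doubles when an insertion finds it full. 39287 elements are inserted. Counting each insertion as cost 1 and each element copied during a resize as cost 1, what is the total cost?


n = 39287
Insertion costs: 39287
Resizes copy 1, 2, 4, ... up to the largest power of 2 that is <= n-1 = 39286, i.e. 32768.
Copy costs = 1 + 2 + 4 + 8 + 16 + 32 + 64 + 128 + 256 + 512 + 1024 + 2048 + 4096 + 8192 + 16384 + 32768 = 65535
Total = 39287 + 65535 = 104822


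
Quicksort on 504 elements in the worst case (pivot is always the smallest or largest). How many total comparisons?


In the worst case, each partition step picks the worst pivot:
  Partition 1: 503 comparisons (n-1 elements to compare)
  Partition 2: 502 comparisons
  Partition 3: 501 comparisons
  Partition 4: 500 comparisons
  Partition 5: 499 comparisons
  ...
  Last partition: 0 comparisons
Total = (n-1) + (n-2) + ... + 1 + 0 = n*(n-1)/2
= 504*503/2 = 126756


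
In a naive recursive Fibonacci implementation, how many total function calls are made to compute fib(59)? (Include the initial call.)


Let C(m) = total calls to evaluate fib(m). Then C(0)=C(1)=1, and
C(m) = 1 + C(m-1) + C(m-2) for m >= 2.
Build the table (each entry = 1 + previous two):
  C(0) = 1
  C(1) = 1
  C(2) = 1 + 1 + 1 = 3
  C(3) = 1 + 3 + 1 = 5
  C(4) = 1 + 5 + 3 = 9
  C(5) = 1 + 9 + 5 = 15
  C(6) = 1 + 15 + 9 = 25
  C(7) = 1 + 25 + 15 = 41
  C(8) = 1 + 41 + 25 = 67
  C(9) = 1 + 67 + 41 = 109
  C(10) = 1 + 109 + 67 = 177
  C(11) = 1 + 177 + 109 = 287
  C(12) = 1 + 287 + 177 = 465
  C(13) = 1 + 465 + 287 = 753
  C(14) = 1 + 753 + 465 = 1219
  C(15) = 1 + 1219 + 753 = 1973
  C(16) = 1 + 1973 + 1219 = 3193
  C(17) = 1 + 3193 + 1973 = 5167
  C(18) = 1 + 5167 + 3193 = 8361
  C(19) = 1 + 8361 + 5167 = 13529
  C(20) = 1 + 13529 + 8361 = 21891
  C(21) = 1 + 21891 + 13529 = 35421
  C(22) = 1 + 35421 + 21891 = 57313
  C(23) = 1 + 57313 + 35421 = 92735
  C(24) = 1 + 92735 + 57313 = 150049
  C(25) = 1 + 150049 + 92735 = 242785
  C(26) = 1 + 242785 + 150049 = 392835
  C(27) = 1 + 392835 + 242785 = 635621
  C(28) = 1 + 635621 + 392835 = 1028457
  C(29) = 1 + 1028457 + 635621 = 1664079
  C(30) = 1 + 1664079 + 1028457 = 2692537
  C(31) = 1 + 2692537 + 1664079 = 4356617
  C(32) = 1 + 4356617 + 2692537 = 7049155
  C(33) = 1 + 7049155 + 4356617 = 11405773
  C(34) = 1 + 11405773 + 7049155 = 18454929
  C(35) = 1 + 18454929 + 11405773 = 29860703
  C(36) = 1 + 29860703 + 18454929 = 48315633
  C(37) = 1 + 48315633 + 29860703 = 78176337
  C(38) = 1 + 78176337 + 48315633 = 126491971
  C(39) = 1 + 126491971 + 78176337 = 204668309
  C(40) = 1 + 204668309 + 126491971 = 331160281
  C(41) = 1 + 331160281 + 204668309 = 535828591
  C(42) = 1 + 535828591 + 331160281 = 866988873
  C(43) = 1 + 866988873 + 535828591 = 1402817465
  C(44) = 1 + 1402817465 + 866988873 = 2269806339
  C(45) = 1 + 2269806339 + 1402817465 = 3672623805
  C(46) = 1 + 3672623805 + 2269806339 = 5942430145
  C(47) = 1 + 5942430145 + 3672623805 = 9615053951
  C(48) = 1 + 9615053951 + 5942430145 = 15557484097
  C(49) = 1 + 15557484097 + 9615053951 = 25172538049
  C(50) = 1 + 25172538049 + 15557484097 = 40730022147
  C(51) = 1 + 40730022147 + 25172538049 = 65902560197
  C(52) = 1 + 65902560197 + 40730022147 = 106632582345
  C(53) = 1 + 106632582345 + 65902560197 = 172535142543
  C(54) = 1 + 172535142543 + 106632582345 = 279167724889
  C(55) = 1 + 279167724889 + 172535142543 = 451702867433
  C(56) = 1 + 451702867433 + 279167724889 = 730870592323
  C(57) = 1 + 730870592323 + 451702867433 = 1182573459757
  C(58) = 1 + 1182573459757 + 730870592323 = 1913444052081
  C(59) = 1 + 1913444052081 + 1182573459757 = 3096017511839
Total calls for fib(59) = 3096017511839


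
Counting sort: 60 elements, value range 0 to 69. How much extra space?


n = 60 (output array)
k = 70 (count array for 70 distinct values)
Extra space = 60 + 70 = 130


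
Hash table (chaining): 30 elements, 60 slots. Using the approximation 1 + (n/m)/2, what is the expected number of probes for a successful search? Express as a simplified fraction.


Computing expected probes:
alpha = 30/60
= 1 + alpha/2
= 1 + 30/(2*60)
= (2*60 + 30) / (2*60)
= 150/120 = 5/4


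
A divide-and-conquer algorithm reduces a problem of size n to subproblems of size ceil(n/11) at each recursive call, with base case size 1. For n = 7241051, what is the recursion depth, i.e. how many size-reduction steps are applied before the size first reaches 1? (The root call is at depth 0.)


Each step divides the size by 11 (rounding up); after k steps the size is ceil(n/11^k), which equals 1 exactly when 11^k >= n.
So the depth is the smallest k with 11^k >= 7241051, i.e. ceil(log_11(7241051)).
11^6 = 1771561 < 7241051 <= 19487171 = 11^7
Recursion depth = 7


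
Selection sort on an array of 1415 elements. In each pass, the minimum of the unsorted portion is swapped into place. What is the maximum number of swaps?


Selection sort performs one swap per pass:
  Pass 1: find min in positions 0 to 1414, swap with position 0
  Pass 2: find min in positions 1 to 1414, swap with position 1
  Pass 3: find min in positions 2 to 1414, swap with position 2
  Pass 4: find min in positions 3 to 1414, swap with position 3
  Pass 5: find min in positions 4 to 1414, swap with position 4
  ... (1409 more passes)
Total passes (and swaps) = n - 1 = 1415 - 1 = 1414


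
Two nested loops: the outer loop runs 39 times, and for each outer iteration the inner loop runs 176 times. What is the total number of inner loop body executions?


Outer loop: 39 iterations
Inner loop: 176 iterations per outer iteration
Total = 39 * 176 = 6864


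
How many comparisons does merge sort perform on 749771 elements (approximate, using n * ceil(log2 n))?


Recursion depth: ceil(log2(749771)) = 20
Each recursion level merges n = 749771 elements
Total = 749771 * 20 = 14995420


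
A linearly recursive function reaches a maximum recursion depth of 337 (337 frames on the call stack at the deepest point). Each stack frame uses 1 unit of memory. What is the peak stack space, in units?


Maximum recursion depth = 337 frames
Memory per frame = 1 unit
Total stack space = depth * frame_size
= 337 * 1 = 337


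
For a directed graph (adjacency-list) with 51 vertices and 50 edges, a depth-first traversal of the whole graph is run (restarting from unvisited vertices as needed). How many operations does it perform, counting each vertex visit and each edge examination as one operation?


A full DFS traversal visits each vertex once and examines each edge once.
V = 51
E = 50
Sum = 51 + 50 = 101


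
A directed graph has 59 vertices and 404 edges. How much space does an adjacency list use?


Adjacency list: one list head per vertex + one entry per edge
Vertex heads: 59
Edge entries: 404
Total = 59 + 404 = 463


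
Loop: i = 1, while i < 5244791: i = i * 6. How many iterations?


i multiplies by 6 each step:
i = 1 -> 6 -> 36 -> 216 -> 1296 -> 7776 -> 46656 -> 279936 -> 1679616 -> 10077696 (stop)
Iterations = ceil(log_6(5244791)) = 9


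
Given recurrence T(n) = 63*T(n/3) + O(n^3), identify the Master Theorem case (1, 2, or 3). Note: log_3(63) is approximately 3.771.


Master Theorem parameters: a=63, b=3, c=3
log_b(a) = 3.771
Compare b^c with a: 3^3 = 27 < 63, so c < log_b(a).
Comparing c=3 vs log_b(a)=3.771:
3 < 3.771 => Case 1
Result: T(n) = O(n^(log_3 63)) ~ O(n^3.771)
Master Theorem case = 1


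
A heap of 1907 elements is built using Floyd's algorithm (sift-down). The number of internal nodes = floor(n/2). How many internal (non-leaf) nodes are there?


Leaf nodes occupy roughly half the array.
Sift-down is called for each internal node, starting from the last one.
Internal nodes = floor(n/2) = floor(1907/2) = 953


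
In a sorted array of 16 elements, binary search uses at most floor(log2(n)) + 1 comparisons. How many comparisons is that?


Halving sequence: 16 -> 8 -> 4 -> 2 -> 1
Number of halvings = 4
Max comparisons = 4 + 1 = 5


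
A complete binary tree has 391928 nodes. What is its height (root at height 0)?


In a complete binary tree, level k holds nodes 2^k .. 2^(k+1)-1 (1-indexed).
Height = floor(log2(n)) = floor(log2(391928)) = 18
Check: 2^18 = 262144 <= 391928 < 524288 = 2^19


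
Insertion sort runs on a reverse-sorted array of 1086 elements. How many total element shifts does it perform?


Sum of shifts = 1 + 2 + 3 + ... + 1085
= 1086 * 1085 / 2
= 1178310 / 2
= 589155


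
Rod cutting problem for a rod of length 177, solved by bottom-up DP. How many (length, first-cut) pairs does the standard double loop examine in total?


For each subproblem length i = 1..177, the inner loop considers i possible first cuts.
Total = 1 + 2 + ... + 177
= 177*(177+1)/2
= 177*178/2 = 15753


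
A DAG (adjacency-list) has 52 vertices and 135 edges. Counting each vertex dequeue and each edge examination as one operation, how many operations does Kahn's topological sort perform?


V = 52 (vertex processing)
E = 135 (edge processing)
V + E = 52 + 135 = 187


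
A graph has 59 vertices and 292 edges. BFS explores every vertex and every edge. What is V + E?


A full BFS traversal dequeues each vertex once and examines each edge once.
Vertex visits: 59
Edge visits: 292
V + E = 59 + 292 = 351


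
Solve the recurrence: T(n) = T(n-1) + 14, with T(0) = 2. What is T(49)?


Unrolling the recurrence:
T(49) = T(48) + 14
       = T(47) + 14 + 14
       = T(46) + 14*3
       ...
       = T(0) + 14*49
       = 2 + 686 = 688


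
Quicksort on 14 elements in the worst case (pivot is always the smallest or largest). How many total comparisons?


In the worst case, each partition step picks the worst pivot:
  Partition 1: 13 comparisons (n-1 elements to compare)
  Partition 2: 12 comparisons
  Partition 3: 11 comparisons
  Partition 4: 10 comparisons
  Partition 5: 9 comparisons
  ...
  Last partition: 0 comparisons
Total = (n-1) + (n-2) + ... + 1 + 0 = n*(n-1)/2
= 14*13/2 = 91


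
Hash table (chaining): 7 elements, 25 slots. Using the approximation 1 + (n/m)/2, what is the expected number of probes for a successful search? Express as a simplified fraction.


Computing expected probes:
alpha = 7/25
= 1 + alpha/2
= 1 + 7/(2*25)
= (2*25 + 7) / (2*25)
= 57/50


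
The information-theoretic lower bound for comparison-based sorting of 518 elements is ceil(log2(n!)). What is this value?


A binary decision tree of height h has at most 2^h leaves and needs at least n! of them, so h >= ceil(log2(n!)).
518! is far too large to multiply out, so use Stirling's series:
  ln(n!) ~ n ln n - n + (1/2) ln(2 pi n) + 1/(12n)  (error below 1/(360 n^3), negligible here)
  ln(518) = 6.2499752
  n ln n = 518 * 6.2499752 = 3237.4872
  (1/2) ln(2 pi * 518) = (1/2) ln(3254.6900) = 4.0439
  1/(12*518) = 0.0002
  ln(518!) ~ 3237.4872 - 518 + 4.0439 + 0.0002 = 2723.5313
Convert to base 2: log2(518!) = 2723.5313 / ln 2 = 2723.5313 / 0.69314718 = 3929.2251
ceil(3929.2251) = 3930


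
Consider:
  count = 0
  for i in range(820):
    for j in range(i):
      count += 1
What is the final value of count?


For each i, the inner loop runs i times:
  i=0: inner runs 0 times
  i=1: inner runs 1 time
  i=2: inner runs 2 times
  i=3: inner runs 3 times
  i=4: inner runs 4 times
  i=5: inner runs 5 times
  i=6: inner runs 6 times
  i=7: inner runs 7 times
  ...
Total = 0 + 1 + 2 + ... + 819 = 820*(820-1)/2 = 335790


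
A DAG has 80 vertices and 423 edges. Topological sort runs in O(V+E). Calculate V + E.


V = 80 (vertex processing)
E = 423 (edge processing)
V + E = 80 + 423 = 503


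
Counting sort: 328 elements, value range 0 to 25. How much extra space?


n = 328 (output array)
k = 26 (count array for 26 distinct values)
Extra space = 328 + 26 = 354


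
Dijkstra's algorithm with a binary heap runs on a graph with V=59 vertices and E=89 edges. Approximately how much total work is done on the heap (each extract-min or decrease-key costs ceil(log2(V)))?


Dijkstra with a binary heap: each vertex is extracted once, each edge may relax once.
Each heap operation costs O(log V).
V + E = 59 + 89 = 148
ceil(log2(59)) = 6 (since 2^5 = 32 < 59 <= 64 = 2^6)
Total heap work = (V+E) * ceil(log2(V)) = 148 * 6 = 888


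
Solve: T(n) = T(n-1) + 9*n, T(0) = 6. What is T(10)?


Expanding the recurrence:
T(10) = T(9) + 9*10
       = T(8) + 9*9 + 9*10
       ...
       = T(0) + 9*(1 + 2 + ... + 10)
       = 6 + 9 * 10*11/2
       = 6 + 9 * 55
       = 6 + 495 = 501


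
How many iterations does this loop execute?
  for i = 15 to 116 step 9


The loop variable i takes values starting at 15 and increments by 9 each iteration.
Sequence: i = 15, 24, 33, 42, 51, 60, 69, 78, 87, ...
The upper bound 116 is inclusive, so the count is floor((last - first) / step) + 1:
floor((116 - 15) / 9) + 1 = floor(101/9) + 1 = 11 + 1 = 12


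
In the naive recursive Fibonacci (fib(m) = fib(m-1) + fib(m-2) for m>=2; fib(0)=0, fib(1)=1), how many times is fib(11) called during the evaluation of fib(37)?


Let N(m) = number of times fib(m) is called while evaluating fib(37).
N(37) = 1 (the initial call).
N(36) = 1 (only fib(37) calls it).
For 1 <= m <= 35: fib(m) is called by fib(m+1) and fib(m+2), so
  N(m) = N(m+1) + N(m+2).
fib(0) is called only by fib(2), so N(0) = N(2).
Walk down from m=37:
  N(37)=1, N(36)=1, N(35)=2, N(34)=3, N(33)=5, N(32)=8, N(31)=13, N(30)=21, N(29)=34, N(28)=55, N(27)=89, N(26)=144, N(25)=233, N(24)=377, N(23)=610, N(22)=987, N(21)=1597, N(20)=2584, N(19)=4181, N(18)=6765, N(17)=10946, N(16)=17711, N(15)=28657, N(14)=46368, N(13)=75025, N(12)=121393, N(11)=196418
N(11) = 196418


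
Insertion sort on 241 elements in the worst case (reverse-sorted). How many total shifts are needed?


In the worst case (reverse-sorted), each element shifts past all previous:
  Element 1: 1 shifts
  Element 2: 2 shifts
  Element 3: 3 shifts
  Element 4: 4 shifts
  Element 5: 5 shifts
  ...
  Element 240: 240 shifts
Total = 1 + 2 + ... + 240
= 241*(241-1)/2 = 28920


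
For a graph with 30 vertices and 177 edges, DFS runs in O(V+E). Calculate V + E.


A full DFS traversal visits each vertex once and examines each edge once.
V = 30
E = 177
Sum = 30 + 177 = 207


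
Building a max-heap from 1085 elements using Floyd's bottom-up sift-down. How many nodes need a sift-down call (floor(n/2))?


In a heap of 1085 elements (0-indexed array):
  Last element index: 1084
  Parent of last element: floor((1084 - 1) / 2) = 541
  Internal nodes: indices 0 to 541
  Count = floor(1085/2) = 542


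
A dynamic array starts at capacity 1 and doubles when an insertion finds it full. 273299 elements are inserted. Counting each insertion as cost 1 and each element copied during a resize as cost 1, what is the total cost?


n = 273299
Insertion costs: 273299
Resizes copy 1, 2, 4, ... up to the largest power of 2 that is <= n-1 = 273298, i.e. 262144.
Copy costs = 1 + 2 + 4 + 8 + 16 + 32 + 64 + 128 + 256 + 512 + 1024 + 2048 + 4096 + 8192 + 16384 + 32768 + 65536 + 131072 + 262144 = 524287
Total = 273299 + 524287 = 797586


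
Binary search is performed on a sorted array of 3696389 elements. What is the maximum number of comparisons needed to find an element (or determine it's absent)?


Binary search halves the search space each comparison:
  Step 1: search space = 3696389 -> 1848194
  Step 2: search space = 1848194 -> 924097
  Step 3: search space = 924097 -> 462048
  Step 4: search space = 462048 -> 231024
  Step 5: search space = 231024 -> 115512
  Step 6: search space = 115512 -> 57756
  Step 7: search space = 57756 -> 28878
  Step 8: search space = 28878 -> 14439
  Step 9: search space = 14439 -> 7219
  Step 10: search space = 7219 -> 3609
  Step 11: search space = 3609 -> 1804
  Step 12: search space = 1804 -> 902
  Step 13: search space = 902 -> 451
  Step 14: search space = 451 -> 225
  Step 15: search space = 225 -> 112
  Step 16: search space = 112 -> 56
  Step 17: search space = 56 -> 28
  Step 18: search space = 28 -> 14
  Step 19: search space = 14 -> 7
  Step 20: search space = 7 -> 3
  Step 21: search space = 3 -> 1
  Step 22: search space = 1 (final check)
Maximum comparisons = floor(log2(3696389)) + 1 = 21 + 1 = 22


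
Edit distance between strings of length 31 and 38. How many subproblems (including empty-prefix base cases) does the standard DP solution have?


The table includes base cases (empty prefixes).
Rows: (m+1) = 32
Columns: (n+1) = 39
Total = 32 * 39 = 1248


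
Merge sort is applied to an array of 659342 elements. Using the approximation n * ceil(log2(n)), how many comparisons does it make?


Merge sort divides the array into halves recursively.
Number of levels = ceil(log2(659342)) = 20
At each level, approximately n = 659342 comparisons are needed for merging.
Total comparisons ~ n * ceil(log2(n)) = 659342 * 20 = 13186840


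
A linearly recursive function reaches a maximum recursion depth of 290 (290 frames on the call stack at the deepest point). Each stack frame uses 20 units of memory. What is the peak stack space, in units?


Maximum recursion depth = 290 frames
Memory per frame = 20 units
Total stack space = depth * frame_size
= 290 * 20 = 5800


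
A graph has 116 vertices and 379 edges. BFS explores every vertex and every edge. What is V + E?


A full BFS traversal dequeues each vertex once and examines each edge once.
Vertex visits: 116
Edge visits: 379
V + E = 116 + 379 = 495


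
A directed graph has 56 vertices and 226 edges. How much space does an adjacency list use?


Adjacency list: one list head per vertex + one entry per edge
Vertex heads: 56
Edge entries: 226
Total = 56 + 226 = 282


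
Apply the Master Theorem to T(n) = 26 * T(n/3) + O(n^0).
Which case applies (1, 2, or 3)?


The Master Theorem: T(n) = a*T(n/b) + O(n^c)
  a = 26, b = 3, c = 0
log_b(a) = log_3(26) ~ 2.966
Compare b^c with a: 3^0 = 1 < 26, so c < log_b(a).
Since c < log_b(a), Case 1 applies.
T(n) = O(n^(log_3 26)) ~ O(n^2.966)
Master Theorem case = 1


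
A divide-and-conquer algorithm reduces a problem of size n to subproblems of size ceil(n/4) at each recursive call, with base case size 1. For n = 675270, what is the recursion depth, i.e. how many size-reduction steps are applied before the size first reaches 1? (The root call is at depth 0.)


Each step divides the size by 4 (rounding up); after k steps the size is ceil(n/4^k), which equals 1 exactly when 4^k >= n.
So the depth is the smallest k with 4^k >= 675270, i.e. ceil(log_4(675270)).
4^9 = 262144 < 675270 <= 1048576 = 4^10
Recursion depth = 10


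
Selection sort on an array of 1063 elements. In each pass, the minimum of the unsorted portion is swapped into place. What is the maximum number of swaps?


Selection sort performs one swap per pass:
  Pass 1: find min in positions 0 to 1062, swap with position 0
  Pass 2: find min in positions 1 to 1062, swap with position 1
  Pass 3: find min in positions 2 to 1062, swap with position 2
  Pass 4: find min in positions 3 to 1062, swap with position 3
  Pass 5: find min in positions 4 to 1062, swap with position 4
  ... (1057 more passes)
Total passes (and swaps) = n - 1 = 1063 - 1 = 1062


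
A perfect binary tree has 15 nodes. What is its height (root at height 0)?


For a perfect binary tree of height h: n = 2^(h+1) - 1, so h = log2(n+1) - 1.
  n + 1 = 16 = 2^4
  log2(16) = 4
  height = 4 - 1 = 3


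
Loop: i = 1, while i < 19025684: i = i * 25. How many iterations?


i multiplies by 25 each step:
i = 1 -> 25 -> 625 -> 15625 -> 390625 -> 9765625 -> 244140625 (stop)
Iterations = ceil(log_25(19025684)) = 6


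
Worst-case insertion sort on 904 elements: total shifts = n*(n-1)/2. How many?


Sum of shifts = 1 + 2 + 3 + ... + 903
= 904 * 903 / 2
= 816312 / 2
= 408156


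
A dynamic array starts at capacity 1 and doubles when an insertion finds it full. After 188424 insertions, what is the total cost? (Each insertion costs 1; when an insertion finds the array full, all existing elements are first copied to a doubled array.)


Insertion cost: 188424 (one per element)
Resizes occur just before inserting elements 2, 3, 5, 9, ...
Elements copied at each resize: 1 + 2 + 4 + 8 + 16 + 32 + 64 + 128 + 256 + 512 + 1024 + 2048 + 4096 + 8192 + 16384 + 32768 + 65536 + 131072
Sum of copies = 262143 (geometric series: 2^k - 1)
Total = 188424 + 262143 = 450567


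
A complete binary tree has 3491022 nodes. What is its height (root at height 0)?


In a complete binary tree, level k holds nodes 2^k .. 2^(k+1)-1 (1-indexed).
Height = floor(log2(n)) = floor(log2(3491022)) = 21
Check: 2^21 = 2097152 <= 3491022 < 4194304 = 2^22


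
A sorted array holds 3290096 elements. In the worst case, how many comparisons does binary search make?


Halving sequence: 3290096 -> 1645048 -> 822524 -> 411262 -> 205631 -> 102815 -> 51407 -> 25703 -> 12851 -> 6425 -> 3212 -> 1606 -> 803 -> 401 -> 200 -> 100 -> 50 -> 25 -> 12 -> 6 -> 3 -> 1
Number of halvings = 21
Max comparisons = 21 + 1 = 22


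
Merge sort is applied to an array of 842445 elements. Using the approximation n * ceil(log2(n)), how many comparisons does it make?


Merge sort divides the array into halves recursively.
Number of levels = ceil(log2(842445)) = 20
At each level, approximately n = 842445 comparisons are needed for merging.
Total comparisons ~ n * ceil(log2(n)) = 842445 * 20 = 16848900


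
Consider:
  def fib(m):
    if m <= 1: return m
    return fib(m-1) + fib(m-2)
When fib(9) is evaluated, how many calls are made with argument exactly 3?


Let N(m) = number of times fib(m) is called while evaluating fib(9).
N(9) = 1 (the initial call).
N(8) = 1 (only fib(9) calls it).
For 1 <= m <= 7: fib(m) is called by fib(m+1) and fib(m+2), so
  N(m) = N(m+1) + N(m+2).
fib(0) is called only by fib(2), so N(0) = N(2).
Walk down from m=9:
  N(9)=1, N(8)=1, N(7)=2, N(6)=3, N(5)=5, N(4)=8, N(3)=13
N(3) = 13


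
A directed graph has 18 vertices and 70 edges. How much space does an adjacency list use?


Adjacency list: one list head per vertex + one entry per edge
Vertex heads: 18
Edge entries: 70
Total = 18 + 70 = 88


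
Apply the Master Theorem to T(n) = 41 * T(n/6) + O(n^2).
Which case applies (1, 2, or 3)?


The Master Theorem: T(n) = a*T(n/b) + O(n^c)
  a = 41, b = 6, c = 2
log_b(a) = log_6(41) ~ 2.073
Compare b^c with a: 6^2 = 36 < 41, so c < log_b(a).
Since c < log_b(a), Case 1 applies.
T(n) = O(n^(log_6 41)) ~ O(n^2.073)
Master Theorem case = 1


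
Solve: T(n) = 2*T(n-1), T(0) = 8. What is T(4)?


Unrolling:
T(4) = 2*T(3) = 2^2*T(2) = ... = 2^4*T(0)
= 2^4 * 8
= 16 * 8 = 128


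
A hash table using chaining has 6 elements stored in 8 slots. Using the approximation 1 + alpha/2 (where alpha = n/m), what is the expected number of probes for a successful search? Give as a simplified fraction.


Load factor alpha = n/m = 6/8
Expected probes = 1 + alpha/2 = 1 + 6/(2*8)
= 1 + 6/16
= 16/16 + 6/16
= 22/16
Simplify: 11/8


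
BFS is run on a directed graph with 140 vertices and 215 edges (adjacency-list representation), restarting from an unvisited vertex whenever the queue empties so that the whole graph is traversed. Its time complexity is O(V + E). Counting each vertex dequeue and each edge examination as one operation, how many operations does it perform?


A full BFS traversal dequeues each vertex exactly once and examines each directed edge exactly once.
V = 140 (vertex processing cost)
E = 215 (edge examination cost)
Total operations proportional to V + E = 140 + 215 = 355


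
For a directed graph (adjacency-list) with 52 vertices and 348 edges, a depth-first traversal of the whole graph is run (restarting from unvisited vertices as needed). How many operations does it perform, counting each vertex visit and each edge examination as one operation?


A full DFS traversal visits each vertex once and examines each edge once.
V = 52
E = 348
Sum = 52 + 348 = 400


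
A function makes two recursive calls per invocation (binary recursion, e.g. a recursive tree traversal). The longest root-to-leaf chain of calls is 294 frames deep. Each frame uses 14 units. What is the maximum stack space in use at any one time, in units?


Binary recursion: the two calls run one after the other, so only one root-to-leaf chain of frames is on the stack at a time.
Maximum depth (longest chain) = 294 frames
Each frame = 14 units
Max stack space = 294 * 14 = 4116


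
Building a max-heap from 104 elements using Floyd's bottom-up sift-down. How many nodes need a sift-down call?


In a heap of 104 elements (0-indexed array):
  Last element index: 103
  Parent of last element: floor((103 - 1) / 2) = 51
  Internal nodes: indices 0 to 51
  Count = floor(104/2) = 52


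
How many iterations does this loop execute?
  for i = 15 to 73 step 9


The loop variable i takes values starting at 15 and increments by 9 each iteration.
Sequence: i = 15, 24, 33, 42, 51, 60, 69
The upper bound 73 is inclusive, so the count is floor((last - first) / step) + 1:
floor((73 - 15) / 9) + 1 = floor(58/9) + 1 = 6 + 1 = 7


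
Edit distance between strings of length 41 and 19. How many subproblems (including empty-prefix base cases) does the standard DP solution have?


The table includes base cases (empty prefixes).
Rows: (m+1) = 42
Columns: (n+1) = 20
Total = 42 * 20 = 840


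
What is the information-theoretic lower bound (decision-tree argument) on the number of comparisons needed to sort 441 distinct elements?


A binary decision tree of height h has at most 2^h leaves and needs at least n! of them, so h >= ceil(log2(n!)).
441! is far too large to multiply out, so use Stirling's series:
  ln(n!) ~ n ln n - n + (1/2) ln(2 pi n) + 1/(12n)  (error below 1/(360 n^3), negligible here)
  ln(441) = 6.0890449
  n ln n = 441 * 6.0890449 = 2685.2688
  (1/2) ln(2 pi * 441) = (1/2) ln(2770.8847) = 3.9635
  1/(12*441) = 0.0002
  ln(441!) ~ 2685.2688 - 441 + 3.9635 + 0.0002 = 2248.2325
Convert to base 2: log2(441!) = 2248.2325 / ln 2 = 2248.2325 / 0.69314718 = 3243.5139
ceil(3243.5139) = 3244


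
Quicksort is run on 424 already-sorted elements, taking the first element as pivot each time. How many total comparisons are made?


Sum of comparisons per partition:
423 + 422 + ... + 1 + 0
= 424 * (424 - 1) / 2
= 424 * 423 / 2
= 89676


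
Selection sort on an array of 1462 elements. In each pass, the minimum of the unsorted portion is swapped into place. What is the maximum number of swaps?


Selection sort performs one swap per pass:
  Pass 1: find min in positions 0 to 1461, swap with position 0
  Pass 2: find min in positions 1 to 1461, swap with position 1
  Pass 3: find min in positions 2 to 1461, swap with position 2
  Pass 4: find min in positions 3 to 1461, swap with position 3
  Pass 5: find min in positions 4 to 1461, swap with position 4
  ... (1456 more passes)
Total passes (and swaps) = n - 1 = 1462 - 1 = 1461


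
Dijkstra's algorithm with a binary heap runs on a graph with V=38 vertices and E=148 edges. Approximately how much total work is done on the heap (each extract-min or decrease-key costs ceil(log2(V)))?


Dijkstra with a binary heap: each vertex is extracted once, each edge may relax once.
Each heap operation costs O(log V).
V + E = 38 + 148 = 186
ceil(log2(38)) = 6 (since 2^5 = 32 < 38 <= 64 = 2^6)
Total heap work = (V+E) * ceil(log2(V)) = 186 * 6 = 1116


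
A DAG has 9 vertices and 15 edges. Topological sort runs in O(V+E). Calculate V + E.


V = 9 (vertex processing)
E = 15 (edge processing)
V + E = 9 + 15 = 24


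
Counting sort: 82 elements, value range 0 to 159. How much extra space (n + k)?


n = 82 (output array)
k = 160 (count array for 160 distinct values)
Extra space = 82 + 160 = 242


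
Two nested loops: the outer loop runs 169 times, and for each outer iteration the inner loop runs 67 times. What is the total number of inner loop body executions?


Outer loop: 169 iterations
Inner loop: 67 iterations per outer iteration
Total = 169 * 67 = 11323


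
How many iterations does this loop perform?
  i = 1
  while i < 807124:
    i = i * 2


The loop variable doubles each iteration:
i = 1 -> 2 -> 4 -> 8 -> 16 -> 32 -> 64 -> 128 -> 256 -> 512 -> 1024 -> 2048 -> 4096 -> 8192 -> 16384 -> 32768 -> 65536 -> 131072 -> 262144 -> 524288 -> 1048576 (stop, 1048576 >= 807124)
Number of doublings = ceil(log2(807124)) = 20


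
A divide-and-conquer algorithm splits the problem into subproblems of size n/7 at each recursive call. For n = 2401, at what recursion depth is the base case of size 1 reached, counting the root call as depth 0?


At each depth, the problem size is divided by 7:
  Depth 0: problem size = 2401
  Depth 1: problem size = 343
  Depth 2: problem size = 49
  Depth 3: problem size = 7
  Depth 4: problem size = 1 (base case)
The base case is reached at depth log_7(2401) = 4 (the tree has 5 levels counting depth 0, but the depth asked for is 4).
Recursion depth = 4


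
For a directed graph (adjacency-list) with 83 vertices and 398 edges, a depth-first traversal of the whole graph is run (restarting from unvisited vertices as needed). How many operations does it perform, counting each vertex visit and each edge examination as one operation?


A full DFS traversal visits each vertex once and examines each edge once.
V = 83
E = 398
Sum = 83 + 398 = 481


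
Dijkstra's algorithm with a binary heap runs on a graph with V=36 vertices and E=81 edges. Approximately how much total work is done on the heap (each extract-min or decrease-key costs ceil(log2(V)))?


Dijkstra with a binary heap: each vertex is extracted once, each edge may relax once.
Each heap operation costs O(log V).
V + E = 36 + 81 = 117
ceil(log2(36)) = 6 (since 2^5 = 32 < 36 <= 64 = 2^6)
Total heap work = (V+E) * ceil(log2(V)) = 117 * 6 = 702


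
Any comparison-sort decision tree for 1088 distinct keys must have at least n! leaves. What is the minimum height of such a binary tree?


A binary decision tree of height h has at most 2^h leaves and needs at least n! of them, so h >= ceil(log2(n!)).
1088! is far too large to multiply out, so use Stirling's series:
  ln(n!) ~ n ln n - n + (1/2) ln(2 pi n) + 1/(12n)  (error below 1/(360 n^3), negligible here)
  ln(1088) = 6.9920964
  n ln n = 1088 * 6.9920964 = 7607.4009
  (1/2) ln(2 pi * 1088) = (1/2) ln(6836.1056) = 4.4150
  1/(12*1088) = 0.0001
  ln(1088!) ~ 7607.4009 - 1088 + 4.4150 + 0.0001 = 6523.8160
Convert to base 2: log2(1088!) = 6523.8160 / ln 2 = 6523.8160 / 0.69314718 = 9411.8770
ceil(9411.8770) = 9412


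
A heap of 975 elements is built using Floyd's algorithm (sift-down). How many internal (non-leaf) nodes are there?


Leaf nodes occupy roughly half the array.
Sift-down is called for each internal node, starting from the last one.
Internal nodes = floor(n/2) = floor(975/2) = 487


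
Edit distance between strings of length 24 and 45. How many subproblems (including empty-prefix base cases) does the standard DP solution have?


The table includes base cases (empty prefixes).
Rows: (m+1) = 25
Columns: (n+1) = 46
Total = 25 * 46 = 1150


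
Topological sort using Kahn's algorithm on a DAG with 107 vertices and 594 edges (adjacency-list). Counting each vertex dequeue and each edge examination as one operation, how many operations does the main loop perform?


Kahn's algorithm:
  1. Compute in-degrees: O(V + E)
  2. Process queue: each vertex dequeued once (O(V))
     each edge examined once (O(E))
Total = V + E = 107 + 594 = 701


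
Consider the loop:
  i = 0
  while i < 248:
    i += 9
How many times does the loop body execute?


Starting at i = 0, each iteration adds 9.
Iterations until i >= 248:
  Iteration 1: i = 0 -> i = 9
  Iteration 2: i = 9 -> i = 18
  Iteration 3: i = 18 -> i = 27
  Iteration 4: i = 27 -> i = 36
  Iteration 5: i = 36 -> i = 45
  Iteration 6: i = 45 -> i = 54
  Iteration 7: i = 54 -> i = 63
  Iteration 8: i = 63 -> i = 72
  ... continuing ...
Total iterations = ceil(248/9) = 28


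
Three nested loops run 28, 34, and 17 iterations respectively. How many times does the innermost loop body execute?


Loop 1 (outermost): 28 iterations
Loop 2 (middle): 34 iterations per outer
Loop 3 (innermost): 17 iterations per middle
Total = 28 * 34 * 17 = 16184


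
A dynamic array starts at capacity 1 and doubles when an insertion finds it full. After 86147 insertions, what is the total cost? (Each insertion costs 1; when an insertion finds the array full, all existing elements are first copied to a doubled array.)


Insertion cost: 86147 (one per element)
Resizes occur just before inserting elements 2, 3, 5, 9, ...
Elements copied at each resize: 1 + 2 + 4 + 8 + 16 + 32 + 64 + 128 + 256 + 512 + 1024 + 2048 + 4096 + 8192 + 16384 + 32768 + 65536
Sum of copies = 131071 (geometric series: 2^k - 1)
Total = 86147 + 131071 = 217218


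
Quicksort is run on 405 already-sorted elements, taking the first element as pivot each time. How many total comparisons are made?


Sum of comparisons per partition:
404 + 403 + ... + 1 + 0
= 405 * (405 - 1) / 2
= 405 * 404 / 2
= 81810


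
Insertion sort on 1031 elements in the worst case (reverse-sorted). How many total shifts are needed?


In the worst case (reverse-sorted), each element shifts past all previous:
  Element 1: 1 shifts
  Element 2: 2 shifts
  Element 3: 3 shifts
  Element 4: 4 shifts
  Element 5: 5 shifts
  ...
  Element 1030: 1030 shifts
Total = 1 + 2 + ... + 1030
= 1031*(1031-1)/2 = 530965


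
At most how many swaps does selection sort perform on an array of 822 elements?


Each of the 821 passes places one element in its final position.
Pass 1: swap minimum into position 0
Pass 2: swap minimum of remaining into position 1
...
Pass 821: last two elements, one swap
Maximum swaps = 822 - 1 = 821


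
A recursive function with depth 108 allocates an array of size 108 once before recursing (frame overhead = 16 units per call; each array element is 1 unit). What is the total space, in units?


Array allocation: 108 units (allocated once)
Stack frames: 108 deep * 16 per frame = 1728 units
Total = 108 + 1728 = 1836


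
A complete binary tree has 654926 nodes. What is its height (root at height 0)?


In a complete binary tree, level k holds nodes 2^k .. 2^(k+1)-1 (1-indexed).
Height = floor(log2(n)) = floor(log2(654926)) = 19
Check: 2^19 = 524288 <= 654926 < 1048576 = 2^20


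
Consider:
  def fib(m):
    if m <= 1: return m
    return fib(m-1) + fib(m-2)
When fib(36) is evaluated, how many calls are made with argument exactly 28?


Let N(m) = number of times fib(m) is called while evaluating fib(36).
N(36) = 1 (the initial call).
N(35) = 1 (only fib(36) calls it).
For 1 <= m <= 34: fib(m) is called by fib(m+1) and fib(m+2), so
  N(m) = N(m+1) + N(m+2).
fib(0) is called only by fib(2), so N(0) = N(2).
Walk down from m=36:
  N(36)=1, N(35)=1, N(34)=2, N(33)=3, N(32)=5, N(31)=8, N(30)=13, N(29)=21, N(28)=34
N(28) = 34


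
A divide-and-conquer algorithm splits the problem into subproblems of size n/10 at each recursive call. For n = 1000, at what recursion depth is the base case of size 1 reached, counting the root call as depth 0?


At each depth, the problem size is divided by 10:
  Depth 0: problem size = 1000
  Depth 1: problem size = 100
  Depth 2: problem size = 10
  Depth 3: problem size = 1 (base case)
The base case is reached at depth log_10(1000) = 3 (the tree has 4 levels counting depth 0, but the depth asked for is 3).
Recursion depth = 3


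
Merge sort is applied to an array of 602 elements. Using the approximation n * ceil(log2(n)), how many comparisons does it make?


Merge sort divides the array into halves recursively.
Number of levels = ceil(log2(602)) = 10
At each level, approximately n = 602 comparisons are needed for merging.
Total comparisons ~ n * ceil(log2(n)) = 602 * 10 = 6020


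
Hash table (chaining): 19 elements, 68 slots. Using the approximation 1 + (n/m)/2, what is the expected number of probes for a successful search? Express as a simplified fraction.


Computing expected probes:
alpha = 19/68
= 1 + alpha/2
= 1 + 19/(2*68)
= (2*68 + 19) / (2*68)
= 155/136


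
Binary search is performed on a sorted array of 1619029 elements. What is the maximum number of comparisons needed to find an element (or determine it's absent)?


Binary search halves the search space each comparison:
  Step 1: search space = 1619029 -> 809514
  Step 2: search space = 809514 -> 404757
  Step 3: search space = 404757 -> 202378
  Step 4: search space = 202378 -> 101189
  Step 5: search space = 101189 -> 50594
  Step 6: search space = 50594 -> 25297
  Step 7: search space = 25297 -> 12648
  Step 8: search space = 12648 -> 6324
  Step 9: search space = 6324 -> 3162
  Step 10: search space = 3162 -> 1581
  Step 11: search space = 1581 -> 790
  Step 12: search space = 790 -> 395
  Step 13: search space = 395 -> 197
  Step 14: search space = 197 -> 98
  Step 15: search space = 98 -> 49
  Step 16: search space = 49 -> 24
  Step 17: search space = 24 -> 12
  Step 18: search space = 12 -> 6
  Step 19: search space = 6 -> 3
  Step 20: search space = 3 -> 1
  Step 21: search space = 1 (final check)
Maximum comparisons = floor(log2(1619029)) + 1 = 20 + 1 = 21


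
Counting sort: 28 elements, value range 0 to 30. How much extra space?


n = 28 (output array)
k = 31 (count array for 31 distinct values)
Extra space = 28 + 31 = 59


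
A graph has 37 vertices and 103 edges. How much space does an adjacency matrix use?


Adjacency matrix: V x V grid of entries
Space = V^2 = 37^2 = 37 * 37 = 1369


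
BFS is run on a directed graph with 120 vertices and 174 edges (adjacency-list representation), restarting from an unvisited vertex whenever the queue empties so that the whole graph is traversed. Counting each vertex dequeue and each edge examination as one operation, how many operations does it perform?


A full BFS traversal dequeues each vertex exactly once and examines each directed edge exactly once.
V = 120 (vertex processing cost)
E = 174 (edge examination cost)
Total operations proportional to V + E = 120 + 174 = 294
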